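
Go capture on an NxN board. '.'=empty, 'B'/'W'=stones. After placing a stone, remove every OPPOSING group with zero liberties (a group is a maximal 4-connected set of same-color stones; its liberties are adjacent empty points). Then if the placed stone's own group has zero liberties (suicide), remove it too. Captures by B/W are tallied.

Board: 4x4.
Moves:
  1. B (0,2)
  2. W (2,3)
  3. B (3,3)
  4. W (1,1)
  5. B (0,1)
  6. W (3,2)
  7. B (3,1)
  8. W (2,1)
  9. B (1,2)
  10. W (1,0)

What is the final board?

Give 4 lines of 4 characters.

Answer: .BB.
WWB.
.W.W
.BW.

Derivation:
Move 1: B@(0,2) -> caps B=0 W=0
Move 2: W@(2,3) -> caps B=0 W=0
Move 3: B@(3,3) -> caps B=0 W=0
Move 4: W@(1,1) -> caps B=0 W=0
Move 5: B@(0,1) -> caps B=0 W=0
Move 6: W@(3,2) -> caps B=0 W=1
Move 7: B@(3,1) -> caps B=0 W=1
Move 8: W@(2,1) -> caps B=0 W=1
Move 9: B@(1,2) -> caps B=0 W=1
Move 10: W@(1,0) -> caps B=0 W=1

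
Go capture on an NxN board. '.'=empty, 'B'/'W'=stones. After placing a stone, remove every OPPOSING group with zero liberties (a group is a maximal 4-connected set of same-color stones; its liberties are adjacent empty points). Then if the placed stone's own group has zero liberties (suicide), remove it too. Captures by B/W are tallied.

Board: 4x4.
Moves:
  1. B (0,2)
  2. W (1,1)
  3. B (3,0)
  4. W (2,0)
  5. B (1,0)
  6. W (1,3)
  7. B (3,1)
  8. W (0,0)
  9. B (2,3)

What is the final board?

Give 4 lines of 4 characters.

Move 1: B@(0,2) -> caps B=0 W=0
Move 2: W@(1,1) -> caps B=0 W=0
Move 3: B@(3,0) -> caps B=0 W=0
Move 4: W@(2,0) -> caps B=0 W=0
Move 5: B@(1,0) -> caps B=0 W=0
Move 6: W@(1,3) -> caps B=0 W=0
Move 7: B@(3,1) -> caps B=0 W=0
Move 8: W@(0,0) -> caps B=0 W=1
Move 9: B@(2,3) -> caps B=0 W=1

Answer: W.B.
.W.W
W..B
BB..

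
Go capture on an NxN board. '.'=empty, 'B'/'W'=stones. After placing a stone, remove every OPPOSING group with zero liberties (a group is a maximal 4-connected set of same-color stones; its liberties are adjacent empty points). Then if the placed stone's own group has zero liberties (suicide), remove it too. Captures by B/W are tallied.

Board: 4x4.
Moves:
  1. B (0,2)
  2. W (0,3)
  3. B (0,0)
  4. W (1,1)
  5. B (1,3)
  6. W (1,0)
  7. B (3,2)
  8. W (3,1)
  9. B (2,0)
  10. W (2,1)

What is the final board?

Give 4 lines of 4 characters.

Answer: B.B.
WW.B
BW..
.WB.

Derivation:
Move 1: B@(0,2) -> caps B=0 W=0
Move 2: W@(0,3) -> caps B=0 W=0
Move 3: B@(0,0) -> caps B=0 W=0
Move 4: W@(1,1) -> caps B=0 W=0
Move 5: B@(1,3) -> caps B=1 W=0
Move 6: W@(1,0) -> caps B=1 W=0
Move 7: B@(3,2) -> caps B=1 W=0
Move 8: W@(3,1) -> caps B=1 W=0
Move 9: B@(2,0) -> caps B=1 W=0
Move 10: W@(2,1) -> caps B=1 W=0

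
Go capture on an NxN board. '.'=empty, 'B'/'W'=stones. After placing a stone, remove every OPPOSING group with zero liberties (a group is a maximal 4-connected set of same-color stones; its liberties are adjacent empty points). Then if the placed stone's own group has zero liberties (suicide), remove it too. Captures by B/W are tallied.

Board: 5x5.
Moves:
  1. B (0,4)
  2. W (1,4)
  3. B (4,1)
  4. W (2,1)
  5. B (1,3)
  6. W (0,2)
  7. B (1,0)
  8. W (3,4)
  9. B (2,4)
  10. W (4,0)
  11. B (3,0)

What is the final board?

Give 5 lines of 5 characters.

Move 1: B@(0,4) -> caps B=0 W=0
Move 2: W@(1,4) -> caps B=0 W=0
Move 3: B@(4,1) -> caps B=0 W=0
Move 4: W@(2,1) -> caps B=0 W=0
Move 5: B@(1,3) -> caps B=0 W=0
Move 6: W@(0,2) -> caps B=0 W=0
Move 7: B@(1,0) -> caps B=0 W=0
Move 8: W@(3,4) -> caps B=0 W=0
Move 9: B@(2,4) -> caps B=1 W=0
Move 10: W@(4,0) -> caps B=1 W=0
Move 11: B@(3,0) -> caps B=2 W=0

Answer: ..W.B
B..B.
.W..B
B...W
.B...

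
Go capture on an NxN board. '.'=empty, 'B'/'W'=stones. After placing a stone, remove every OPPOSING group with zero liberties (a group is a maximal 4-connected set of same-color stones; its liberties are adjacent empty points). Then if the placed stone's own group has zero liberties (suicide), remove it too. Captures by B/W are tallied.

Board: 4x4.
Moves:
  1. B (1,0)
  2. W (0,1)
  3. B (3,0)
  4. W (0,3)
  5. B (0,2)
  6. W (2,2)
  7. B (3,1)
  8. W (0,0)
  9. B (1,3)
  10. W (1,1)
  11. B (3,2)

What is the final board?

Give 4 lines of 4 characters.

Move 1: B@(1,0) -> caps B=0 W=0
Move 2: W@(0,1) -> caps B=0 W=0
Move 3: B@(3,0) -> caps B=0 W=0
Move 4: W@(0,3) -> caps B=0 W=0
Move 5: B@(0,2) -> caps B=0 W=0
Move 6: W@(2,2) -> caps B=0 W=0
Move 7: B@(3,1) -> caps B=0 W=0
Move 8: W@(0,0) -> caps B=0 W=0
Move 9: B@(1,3) -> caps B=1 W=0
Move 10: W@(1,1) -> caps B=1 W=0
Move 11: B@(3,2) -> caps B=1 W=0

Answer: WWB.
BW.B
..W.
BBB.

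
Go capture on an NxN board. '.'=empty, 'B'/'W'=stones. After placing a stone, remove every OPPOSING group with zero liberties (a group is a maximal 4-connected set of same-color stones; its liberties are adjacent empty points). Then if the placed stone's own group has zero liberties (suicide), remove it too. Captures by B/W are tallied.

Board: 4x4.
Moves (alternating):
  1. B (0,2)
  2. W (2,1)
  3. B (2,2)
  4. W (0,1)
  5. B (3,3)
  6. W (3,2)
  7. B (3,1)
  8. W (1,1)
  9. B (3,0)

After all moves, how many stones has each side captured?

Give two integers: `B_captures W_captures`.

Answer: 1 0

Derivation:
Move 1: B@(0,2) -> caps B=0 W=0
Move 2: W@(2,1) -> caps B=0 W=0
Move 3: B@(2,2) -> caps B=0 W=0
Move 4: W@(0,1) -> caps B=0 W=0
Move 5: B@(3,3) -> caps B=0 W=0
Move 6: W@(3,2) -> caps B=0 W=0
Move 7: B@(3,1) -> caps B=1 W=0
Move 8: W@(1,1) -> caps B=1 W=0
Move 9: B@(3,0) -> caps B=1 W=0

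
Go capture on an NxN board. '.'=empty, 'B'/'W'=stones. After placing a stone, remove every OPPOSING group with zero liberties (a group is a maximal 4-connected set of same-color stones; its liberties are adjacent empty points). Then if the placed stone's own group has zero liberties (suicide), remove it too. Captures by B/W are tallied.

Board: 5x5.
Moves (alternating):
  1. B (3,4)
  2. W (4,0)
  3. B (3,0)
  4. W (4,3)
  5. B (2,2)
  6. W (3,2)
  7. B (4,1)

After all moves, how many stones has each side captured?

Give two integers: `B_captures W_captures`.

Move 1: B@(3,4) -> caps B=0 W=0
Move 2: W@(4,0) -> caps B=0 W=0
Move 3: B@(3,0) -> caps B=0 W=0
Move 4: W@(4,3) -> caps B=0 W=0
Move 5: B@(2,2) -> caps B=0 W=0
Move 6: W@(3,2) -> caps B=0 W=0
Move 7: B@(4,1) -> caps B=1 W=0

Answer: 1 0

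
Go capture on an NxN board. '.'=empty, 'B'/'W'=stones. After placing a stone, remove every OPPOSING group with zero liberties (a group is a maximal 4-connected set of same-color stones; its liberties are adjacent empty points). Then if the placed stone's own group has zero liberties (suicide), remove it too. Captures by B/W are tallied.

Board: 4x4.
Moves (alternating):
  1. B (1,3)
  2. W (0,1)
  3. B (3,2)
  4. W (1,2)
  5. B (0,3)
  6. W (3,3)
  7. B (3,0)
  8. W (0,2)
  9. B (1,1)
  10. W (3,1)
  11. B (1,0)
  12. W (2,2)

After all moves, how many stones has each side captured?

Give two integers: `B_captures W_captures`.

Answer: 0 1

Derivation:
Move 1: B@(1,3) -> caps B=0 W=0
Move 2: W@(0,1) -> caps B=0 W=0
Move 3: B@(3,2) -> caps B=0 W=0
Move 4: W@(1,2) -> caps B=0 W=0
Move 5: B@(0,3) -> caps B=0 W=0
Move 6: W@(3,3) -> caps B=0 W=0
Move 7: B@(3,0) -> caps B=0 W=0
Move 8: W@(0,2) -> caps B=0 W=0
Move 9: B@(1,1) -> caps B=0 W=0
Move 10: W@(3,1) -> caps B=0 W=0
Move 11: B@(1,0) -> caps B=0 W=0
Move 12: W@(2,2) -> caps B=0 W=1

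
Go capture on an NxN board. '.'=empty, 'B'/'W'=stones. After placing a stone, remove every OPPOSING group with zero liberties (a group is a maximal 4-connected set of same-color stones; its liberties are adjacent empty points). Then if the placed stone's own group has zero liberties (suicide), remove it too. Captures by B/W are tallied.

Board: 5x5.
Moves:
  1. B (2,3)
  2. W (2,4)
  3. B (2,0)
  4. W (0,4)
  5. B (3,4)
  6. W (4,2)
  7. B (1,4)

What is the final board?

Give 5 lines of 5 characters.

Answer: ....W
....B
B..B.
....B
..W..

Derivation:
Move 1: B@(2,3) -> caps B=0 W=0
Move 2: W@(2,4) -> caps B=0 W=0
Move 3: B@(2,0) -> caps B=0 W=0
Move 4: W@(0,4) -> caps B=0 W=0
Move 5: B@(3,4) -> caps B=0 W=0
Move 6: W@(4,2) -> caps B=0 W=0
Move 7: B@(1,4) -> caps B=1 W=0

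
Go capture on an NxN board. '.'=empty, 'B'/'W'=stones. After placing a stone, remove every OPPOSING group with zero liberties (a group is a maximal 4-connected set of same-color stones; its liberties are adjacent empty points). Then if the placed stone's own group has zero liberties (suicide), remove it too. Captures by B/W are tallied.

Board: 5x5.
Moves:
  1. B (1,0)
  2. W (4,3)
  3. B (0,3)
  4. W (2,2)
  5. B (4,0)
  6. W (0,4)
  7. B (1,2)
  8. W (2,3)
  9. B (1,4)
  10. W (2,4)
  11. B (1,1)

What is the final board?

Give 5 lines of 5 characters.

Answer: ...B.
BBB.B
..WWW
.....
B..W.

Derivation:
Move 1: B@(1,0) -> caps B=0 W=0
Move 2: W@(4,3) -> caps B=0 W=0
Move 3: B@(0,3) -> caps B=0 W=0
Move 4: W@(2,2) -> caps B=0 W=0
Move 5: B@(4,0) -> caps B=0 W=0
Move 6: W@(0,4) -> caps B=0 W=0
Move 7: B@(1,2) -> caps B=0 W=0
Move 8: W@(2,3) -> caps B=0 W=0
Move 9: B@(1,4) -> caps B=1 W=0
Move 10: W@(2,4) -> caps B=1 W=0
Move 11: B@(1,1) -> caps B=1 W=0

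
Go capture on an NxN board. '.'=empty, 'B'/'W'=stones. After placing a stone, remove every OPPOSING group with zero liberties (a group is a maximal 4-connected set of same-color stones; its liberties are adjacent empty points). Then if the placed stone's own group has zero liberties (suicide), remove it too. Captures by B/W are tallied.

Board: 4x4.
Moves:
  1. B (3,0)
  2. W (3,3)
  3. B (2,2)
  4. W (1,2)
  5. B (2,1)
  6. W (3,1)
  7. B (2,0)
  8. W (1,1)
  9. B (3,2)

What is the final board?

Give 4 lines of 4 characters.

Move 1: B@(3,0) -> caps B=0 W=0
Move 2: W@(3,3) -> caps B=0 W=0
Move 3: B@(2,2) -> caps B=0 W=0
Move 4: W@(1,2) -> caps B=0 W=0
Move 5: B@(2,1) -> caps B=0 W=0
Move 6: W@(3,1) -> caps B=0 W=0
Move 7: B@(2,0) -> caps B=0 W=0
Move 8: W@(1,1) -> caps B=0 W=0
Move 9: B@(3,2) -> caps B=1 W=0

Answer: ....
.WW.
BBB.
B.BW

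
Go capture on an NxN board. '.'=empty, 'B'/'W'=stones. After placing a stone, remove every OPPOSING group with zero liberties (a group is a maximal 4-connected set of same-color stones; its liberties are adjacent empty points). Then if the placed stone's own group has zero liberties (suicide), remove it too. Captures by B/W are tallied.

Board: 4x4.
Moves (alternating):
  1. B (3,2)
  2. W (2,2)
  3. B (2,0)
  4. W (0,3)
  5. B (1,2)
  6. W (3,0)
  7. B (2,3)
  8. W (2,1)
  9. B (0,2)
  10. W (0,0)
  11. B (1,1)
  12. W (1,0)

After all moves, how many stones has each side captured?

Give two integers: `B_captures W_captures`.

Answer: 0 1

Derivation:
Move 1: B@(3,2) -> caps B=0 W=0
Move 2: W@(2,2) -> caps B=0 W=0
Move 3: B@(2,0) -> caps B=0 W=0
Move 4: W@(0,3) -> caps B=0 W=0
Move 5: B@(1,2) -> caps B=0 W=0
Move 6: W@(3,0) -> caps B=0 W=0
Move 7: B@(2,3) -> caps B=0 W=0
Move 8: W@(2,1) -> caps B=0 W=0
Move 9: B@(0,2) -> caps B=0 W=0
Move 10: W@(0,0) -> caps B=0 W=0
Move 11: B@(1,1) -> caps B=0 W=0
Move 12: W@(1,0) -> caps B=0 W=1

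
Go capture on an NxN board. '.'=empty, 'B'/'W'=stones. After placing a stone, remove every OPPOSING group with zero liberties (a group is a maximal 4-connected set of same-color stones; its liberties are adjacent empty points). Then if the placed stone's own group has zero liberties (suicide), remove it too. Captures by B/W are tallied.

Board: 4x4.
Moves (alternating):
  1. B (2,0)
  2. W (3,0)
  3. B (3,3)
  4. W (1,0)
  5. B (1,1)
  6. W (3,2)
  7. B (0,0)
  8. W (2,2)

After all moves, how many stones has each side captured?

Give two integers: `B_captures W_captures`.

Answer: 1 0

Derivation:
Move 1: B@(2,0) -> caps B=0 W=0
Move 2: W@(3,0) -> caps B=0 W=0
Move 3: B@(3,3) -> caps B=0 W=0
Move 4: W@(1,0) -> caps B=0 W=0
Move 5: B@(1,1) -> caps B=0 W=0
Move 6: W@(3,2) -> caps B=0 W=0
Move 7: B@(0,0) -> caps B=1 W=0
Move 8: W@(2,2) -> caps B=1 W=0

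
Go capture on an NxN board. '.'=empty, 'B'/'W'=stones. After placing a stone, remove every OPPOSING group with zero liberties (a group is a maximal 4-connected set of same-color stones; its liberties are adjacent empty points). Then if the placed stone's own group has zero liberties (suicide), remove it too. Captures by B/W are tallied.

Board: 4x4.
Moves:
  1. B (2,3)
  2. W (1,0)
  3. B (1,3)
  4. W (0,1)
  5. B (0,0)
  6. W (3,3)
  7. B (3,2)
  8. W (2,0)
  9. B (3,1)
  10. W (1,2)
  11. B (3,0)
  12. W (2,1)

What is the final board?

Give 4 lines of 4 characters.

Answer: .W..
W.WB
WW.B
BBB.

Derivation:
Move 1: B@(2,3) -> caps B=0 W=0
Move 2: W@(1,0) -> caps B=0 W=0
Move 3: B@(1,3) -> caps B=0 W=0
Move 4: W@(0,1) -> caps B=0 W=0
Move 5: B@(0,0) -> caps B=0 W=0
Move 6: W@(3,3) -> caps B=0 W=0
Move 7: B@(3,2) -> caps B=1 W=0
Move 8: W@(2,0) -> caps B=1 W=0
Move 9: B@(3,1) -> caps B=1 W=0
Move 10: W@(1,2) -> caps B=1 W=0
Move 11: B@(3,0) -> caps B=1 W=0
Move 12: W@(2,1) -> caps B=1 W=0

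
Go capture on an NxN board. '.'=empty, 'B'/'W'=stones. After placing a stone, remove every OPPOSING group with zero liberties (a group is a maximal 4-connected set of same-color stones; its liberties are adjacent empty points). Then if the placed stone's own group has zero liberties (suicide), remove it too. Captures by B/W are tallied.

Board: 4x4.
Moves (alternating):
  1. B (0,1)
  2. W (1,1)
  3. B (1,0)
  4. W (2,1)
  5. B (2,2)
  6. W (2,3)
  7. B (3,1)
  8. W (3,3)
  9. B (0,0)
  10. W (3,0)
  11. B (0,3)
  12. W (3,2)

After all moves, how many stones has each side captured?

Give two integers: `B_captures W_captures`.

Answer: 0 1

Derivation:
Move 1: B@(0,1) -> caps B=0 W=0
Move 2: W@(1,1) -> caps B=0 W=0
Move 3: B@(1,0) -> caps B=0 W=0
Move 4: W@(2,1) -> caps B=0 W=0
Move 5: B@(2,2) -> caps B=0 W=0
Move 6: W@(2,3) -> caps B=0 W=0
Move 7: B@(3,1) -> caps B=0 W=0
Move 8: W@(3,3) -> caps B=0 W=0
Move 9: B@(0,0) -> caps B=0 W=0
Move 10: W@(3,0) -> caps B=0 W=0
Move 11: B@(0,3) -> caps B=0 W=0
Move 12: W@(3,2) -> caps B=0 W=1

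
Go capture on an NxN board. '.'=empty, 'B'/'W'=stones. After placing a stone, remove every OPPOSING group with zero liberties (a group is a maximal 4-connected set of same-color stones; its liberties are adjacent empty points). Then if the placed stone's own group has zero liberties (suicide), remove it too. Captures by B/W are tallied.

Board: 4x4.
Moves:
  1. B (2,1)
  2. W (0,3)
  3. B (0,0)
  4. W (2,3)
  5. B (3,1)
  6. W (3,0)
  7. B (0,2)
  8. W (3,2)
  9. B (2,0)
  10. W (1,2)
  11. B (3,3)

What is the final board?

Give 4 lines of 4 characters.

Answer: B.BW
..W.
BB.W
.BW.

Derivation:
Move 1: B@(2,1) -> caps B=0 W=0
Move 2: W@(0,3) -> caps B=0 W=0
Move 3: B@(0,0) -> caps B=0 W=0
Move 4: W@(2,3) -> caps B=0 W=0
Move 5: B@(3,1) -> caps B=0 W=0
Move 6: W@(3,0) -> caps B=0 W=0
Move 7: B@(0,2) -> caps B=0 W=0
Move 8: W@(3,2) -> caps B=0 W=0
Move 9: B@(2,0) -> caps B=1 W=0
Move 10: W@(1,2) -> caps B=1 W=0
Move 11: B@(3,3) -> caps B=1 W=0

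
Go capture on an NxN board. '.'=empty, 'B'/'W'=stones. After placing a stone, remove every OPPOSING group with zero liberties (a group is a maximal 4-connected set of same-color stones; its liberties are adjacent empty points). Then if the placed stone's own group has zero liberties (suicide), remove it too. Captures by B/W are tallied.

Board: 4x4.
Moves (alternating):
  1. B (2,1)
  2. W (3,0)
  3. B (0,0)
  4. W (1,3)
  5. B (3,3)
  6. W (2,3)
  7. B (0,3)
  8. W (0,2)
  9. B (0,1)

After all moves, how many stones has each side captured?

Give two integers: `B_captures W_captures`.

Move 1: B@(2,1) -> caps B=0 W=0
Move 2: W@(3,0) -> caps B=0 W=0
Move 3: B@(0,0) -> caps B=0 W=0
Move 4: W@(1,3) -> caps B=0 W=0
Move 5: B@(3,3) -> caps B=0 W=0
Move 6: W@(2,3) -> caps B=0 W=0
Move 7: B@(0,3) -> caps B=0 W=0
Move 8: W@(0,2) -> caps B=0 W=1
Move 9: B@(0,1) -> caps B=0 W=1

Answer: 0 1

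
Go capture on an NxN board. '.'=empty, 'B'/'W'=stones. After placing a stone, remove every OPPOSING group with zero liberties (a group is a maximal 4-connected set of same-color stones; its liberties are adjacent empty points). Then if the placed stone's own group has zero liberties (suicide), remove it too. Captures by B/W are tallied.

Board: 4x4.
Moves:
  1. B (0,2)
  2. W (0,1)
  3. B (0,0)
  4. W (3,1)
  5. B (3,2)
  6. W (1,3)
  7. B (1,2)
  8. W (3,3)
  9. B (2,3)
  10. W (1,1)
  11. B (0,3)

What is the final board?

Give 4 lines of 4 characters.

Move 1: B@(0,2) -> caps B=0 W=0
Move 2: W@(0,1) -> caps B=0 W=0
Move 3: B@(0,0) -> caps B=0 W=0
Move 4: W@(3,1) -> caps B=0 W=0
Move 5: B@(3,2) -> caps B=0 W=0
Move 6: W@(1,3) -> caps B=0 W=0
Move 7: B@(1,2) -> caps B=0 W=0
Move 8: W@(3,3) -> caps B=0 W=0
Move 9: B@(2,3) -> caps B=1 W=0
Move 10: W@(1,1) -> caps B=1 W=0
Move 11: B@(0,3) -> caps B=2 W=0

Answer: BWBB
.WB.
...B
.WB.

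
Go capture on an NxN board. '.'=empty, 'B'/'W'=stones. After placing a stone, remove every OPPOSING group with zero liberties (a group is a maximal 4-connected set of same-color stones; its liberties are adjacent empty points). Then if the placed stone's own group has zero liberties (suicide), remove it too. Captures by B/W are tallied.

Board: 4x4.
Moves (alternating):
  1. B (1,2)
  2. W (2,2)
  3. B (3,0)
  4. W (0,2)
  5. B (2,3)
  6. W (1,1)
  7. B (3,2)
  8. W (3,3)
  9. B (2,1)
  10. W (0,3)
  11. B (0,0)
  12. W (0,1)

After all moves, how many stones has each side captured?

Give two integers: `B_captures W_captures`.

Move 1: B@(1,2) -> caps B=0 W=0
Move 2: W@(2,2) -> caps B=0 W=0
Move 3: B@(3,0) -> caps B=0 W=0
Move 4: W@(0,2) -> caps B=0 W=0
Move 5: B@(2,3) -> caps B=0 W=0
Move 6: W@(1,1) -> caps B=0 W=0
Move 7: B@(3,2) -> caps B=0 W=0
Move 8: W@(3,3) -> caps B=0 W=0
Move 9: B@(2,1) -> caps B=1 W=0
Move 10: W@(0,3) -> caps B=1 W=0
Move 11: B@(0,0) -> caps B=1 W=0
Move 12: W@(0,1) -> caps B=1 W=0

Answer: 1 0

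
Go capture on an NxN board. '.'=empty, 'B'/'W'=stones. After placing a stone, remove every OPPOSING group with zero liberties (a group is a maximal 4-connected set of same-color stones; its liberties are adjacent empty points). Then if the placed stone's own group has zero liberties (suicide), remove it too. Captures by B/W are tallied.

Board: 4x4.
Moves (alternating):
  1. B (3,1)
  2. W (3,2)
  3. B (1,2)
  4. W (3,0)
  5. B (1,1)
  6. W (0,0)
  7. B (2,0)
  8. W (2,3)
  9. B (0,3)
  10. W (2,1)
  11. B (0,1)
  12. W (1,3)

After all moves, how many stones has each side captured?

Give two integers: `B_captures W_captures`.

Answer: 1 0

Derivation:
Move 1: B@(3,1) -> caps B=0 W=0
Move 2: W@(3,2) -> caps B=0 W=0
Move 3: B@(1,2) -> caps B=0 W=0
Move 4: W@(3,0) -> caps B=0 W=0
Move 5: B@(1,1) -> caps B=0 W=0
Move 6: W@(0,0) -> caps B=0 W=0
Move 7: B@(2,0) -> caps B=1 W=0
Move 8: W@(2,3) -> caps B=1 W=0
Move 9: B@(0,3) -> caps B=1 W=0
Move 10: W@(2,1) -> caps B=1 W=0
Move 11: B@(0,1) -> caps B=1 W=0
Move 12: W@(1,3) -> caps B=1 W=0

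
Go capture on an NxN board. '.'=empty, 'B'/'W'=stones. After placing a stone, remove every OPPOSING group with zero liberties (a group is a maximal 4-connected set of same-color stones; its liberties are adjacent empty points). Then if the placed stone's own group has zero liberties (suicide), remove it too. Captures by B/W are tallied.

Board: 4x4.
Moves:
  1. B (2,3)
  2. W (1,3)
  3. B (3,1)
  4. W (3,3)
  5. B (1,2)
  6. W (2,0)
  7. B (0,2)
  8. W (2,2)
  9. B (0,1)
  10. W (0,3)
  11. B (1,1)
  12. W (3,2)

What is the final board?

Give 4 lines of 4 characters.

Answer: .BBW
.BBW
W.W.
.BWW

Derivation:
Move 1: B@(2,3) -> caps B=0 W=0
Move 2: W@(1,3) -> caps B=0 W=0
Move 3: B@(3,1) -> caps B=0 W=0
Move 4: W@(3,3) -> caps B=0 W=0
Move 5: B@(1,2) -> caps B=0 W=0
Move 6: W@(2,0) -> caps B=0 W=0
Move 7: B@(0,2) -> caps B=0 W=0
Move 8: W@(2,2) -> caps B=0 W=1
Move 9: B@(0,1) -> caps B=0 W=1
Move 10: W@(0,3) -> caps B=0 W=1
Move 11: B@(1,1) -> caps B=0 W=1
Move 12: W@(3,2) -> caps B=0 W=1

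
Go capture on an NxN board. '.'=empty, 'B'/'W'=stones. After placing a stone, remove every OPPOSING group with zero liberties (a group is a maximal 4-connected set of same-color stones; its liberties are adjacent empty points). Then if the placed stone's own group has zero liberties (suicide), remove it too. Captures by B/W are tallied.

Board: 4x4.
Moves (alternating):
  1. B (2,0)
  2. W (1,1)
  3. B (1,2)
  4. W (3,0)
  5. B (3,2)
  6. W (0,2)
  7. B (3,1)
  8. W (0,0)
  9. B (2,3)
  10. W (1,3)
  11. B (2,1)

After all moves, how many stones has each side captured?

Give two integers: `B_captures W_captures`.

Answer: 1 0

Derivation:
Move 1: B@(2,0) -> caps B=0 W=0
Move 2: W@(1,1) -> caps B=0 W=0
Move 3: B@(1,2) -> caps B=0 W=0
Move 4: W@(3,0) -> caps B=0 W=0
Move 5: B@(3,2) -> caps B=0 W=0
Move 6: W@(0,2) -> caps B=0 W=0
Move 7: B@(3,1) -> caps B=1 W=0
Move 8: W@(0,0) -> caps B=1 W=0
Move 9: B@(2,3) -> caps B=1 W=0
Move 10: W@(1,3) -> caps B=1 W=0
Move 11: B@(2,1) -> caps B=1 W=0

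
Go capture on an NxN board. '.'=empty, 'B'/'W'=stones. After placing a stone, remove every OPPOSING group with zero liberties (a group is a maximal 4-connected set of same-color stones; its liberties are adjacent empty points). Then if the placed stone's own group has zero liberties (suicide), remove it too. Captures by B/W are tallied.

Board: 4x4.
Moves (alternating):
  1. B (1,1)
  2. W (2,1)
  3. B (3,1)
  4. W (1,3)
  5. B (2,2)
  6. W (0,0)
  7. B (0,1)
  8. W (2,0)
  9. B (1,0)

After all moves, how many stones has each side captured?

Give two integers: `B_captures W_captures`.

Answer: 1 0

Derivation:
Move 1: B@(1,1) -> caps B=0 W=0
Move 2: W@(2,1) -> caps B=0 W=0
Move 3: B@(3,1) -> caps B=0 W=0
Move 4: W@(1,3) -> caps B=0 W=0
Move 5: B@(2,2) -> caps B=0 W=0
Move 6: W@(0,0) -> caps B=0 W=0
Move 7: B@(0,1) -> caps B=0 W=0
Move 8: W@(2,0) -> caps B=0 W=0
Move 9: B@(1,0) -> caps B=1 W=0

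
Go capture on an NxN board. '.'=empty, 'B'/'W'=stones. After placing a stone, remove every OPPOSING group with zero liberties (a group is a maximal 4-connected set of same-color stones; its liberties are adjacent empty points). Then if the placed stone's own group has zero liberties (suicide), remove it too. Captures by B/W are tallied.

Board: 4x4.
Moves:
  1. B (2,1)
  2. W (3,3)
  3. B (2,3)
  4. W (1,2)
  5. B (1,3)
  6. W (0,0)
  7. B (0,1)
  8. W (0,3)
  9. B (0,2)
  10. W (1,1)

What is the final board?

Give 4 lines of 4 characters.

Answer: WBB.
.WWB
.B.B
...W

Derivation:
Move 1: B@(2,1) -> caps B=0 W=0
Move 2: W@(3,3) -> caps B=0 W=0
Move 3: B@(2,3) -> caps B=0 W=0
Move 4: W@(1,2) -> caps B=0 W=0
Move 5: B@(1,3) -> caps B=0 W=0
Move 6: W@(0,0) -> caps B=0 W=0
Move 7: B@(0,1) -> caps B=0 W=0
Move 8: W@(0,3) -> caps B=0 W=0
Move 9: B@(0,2) -> caps B=1 W=0
Move 10: W@(1,1) -> caps B=1 W=0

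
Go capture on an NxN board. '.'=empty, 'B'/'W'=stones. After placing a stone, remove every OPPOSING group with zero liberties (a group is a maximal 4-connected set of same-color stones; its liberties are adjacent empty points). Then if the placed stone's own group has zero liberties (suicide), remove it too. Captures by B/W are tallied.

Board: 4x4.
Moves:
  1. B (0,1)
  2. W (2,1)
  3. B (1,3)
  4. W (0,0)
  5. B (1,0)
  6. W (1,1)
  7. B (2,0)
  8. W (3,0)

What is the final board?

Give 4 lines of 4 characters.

Move 1: B@(0,1) -> caps B=0 W=0
Move 2: W@(2,1) -> caps B=0 W=0
Move 3: B@(1,3) -> caps B=0 W=0
Move 4: W@(0,0) -> caps B=0 W=0
Move 5: B@(1,0) -> caps B=1 W=0
Move 6: W@(1,1) -> caps B=1 W=0
Move 7: B@(2,0) -> caps B=1 W=0
Move 8: W@(3,0) -> caps B=1 W=0

Answer: .B..
BW.B
BW..
W...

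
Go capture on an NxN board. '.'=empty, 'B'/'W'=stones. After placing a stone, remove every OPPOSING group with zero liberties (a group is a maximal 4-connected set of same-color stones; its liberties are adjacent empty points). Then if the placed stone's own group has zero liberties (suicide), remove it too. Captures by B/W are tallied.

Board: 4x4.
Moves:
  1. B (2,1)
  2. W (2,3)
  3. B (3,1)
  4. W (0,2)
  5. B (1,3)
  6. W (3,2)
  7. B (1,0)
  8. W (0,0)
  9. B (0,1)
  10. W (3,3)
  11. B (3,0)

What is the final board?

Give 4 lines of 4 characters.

Move 1: B@(2,1) -> caps B=0 W=0
Move 2: W@(2,3) -> caps B=0 W=0
Move 3: B@(3,1) -> caps B=0 W=0
Move 4: W@(0,2) -> caps B=0 W=0
Move 5: B@(1,3) -> caps B=0 W=0
Move 6: W@(3,2) -> caps B=0 W=0
Move 7: B@(1,0) -> caps B=0 W=0
Move 8: W@(0,0) -> caps B=0 W=0
Move 9: B@(0,1) -> caps B=1 W=0
Move 10: W@(3,3) -> caps B=1 W=0
Move 11: B@(3,0) -> caps B=1 W=0

Answer: .BW.
B..B
.B.W
BBWW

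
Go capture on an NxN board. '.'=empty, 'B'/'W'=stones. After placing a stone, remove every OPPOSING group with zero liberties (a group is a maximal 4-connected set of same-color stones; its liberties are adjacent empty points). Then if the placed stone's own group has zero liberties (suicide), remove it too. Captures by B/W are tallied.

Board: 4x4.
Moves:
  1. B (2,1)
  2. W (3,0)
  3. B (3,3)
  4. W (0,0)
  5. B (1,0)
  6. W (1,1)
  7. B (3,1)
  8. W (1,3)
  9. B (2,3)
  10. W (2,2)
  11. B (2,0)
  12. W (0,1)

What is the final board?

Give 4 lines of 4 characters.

Move 1: B@(2,1) -> caps B=0 W=0
Move 2: W@(3,0) -> caps B=0 W=0
Move 3: B@(3,3) -> caps B=0 W=0
Move 4: W@(0,0) -> caps B=0 W=0
Move 5: B@(1,0) -> caps B=0 W=0
Move 6: W@(1,1) -> caps B=0 W=0
Move 7: B@(3,1) -> caps B=0 W=0
Move 8: W@(1,3) -> caps B=0 W=0
Move 9: B@(2,3) -> caps B=0 W=0
Move 10: W@(2,2) -> caps B=0 W=0
Move 11: B@(2,0) -> caps B=1 W=0
Move 12: W@(0,1) -> caps B=1 W=0

Answer: WW..
BW.W
BBWB
.B.B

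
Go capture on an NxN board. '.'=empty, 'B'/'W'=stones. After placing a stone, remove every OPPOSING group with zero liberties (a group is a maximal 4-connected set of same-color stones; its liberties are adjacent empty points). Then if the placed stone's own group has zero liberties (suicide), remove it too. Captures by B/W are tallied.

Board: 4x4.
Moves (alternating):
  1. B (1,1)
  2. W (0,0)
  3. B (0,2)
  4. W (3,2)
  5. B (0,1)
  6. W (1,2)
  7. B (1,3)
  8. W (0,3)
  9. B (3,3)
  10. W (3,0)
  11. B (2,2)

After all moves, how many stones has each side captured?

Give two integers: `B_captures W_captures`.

Move 1: B@(1,1) -> caps B=0 W=0
Move 2: W@(0,0) -> caps B=0 W=0
Move 3: B@(0,2) -> caps B=0 W=0
Move 4: W@(3,2) -> caps B=0 W=0
Move 5: B@(0,1) -> caps B=0 W=0
Move 6: W@(1,2) -> caps B=0 W=0
Move 7: B@(1,3) -> caps B=0 W=0
Move 8: W@(0,3) -> caps B=0 W=0
Move 9: B@(3,3) -> caps B=0 W=0
Move 10: W@(3,0) -> caps B=0 W=0
Move 11: B@(2,2) -> caps B=1 W=0

Answer: 1 0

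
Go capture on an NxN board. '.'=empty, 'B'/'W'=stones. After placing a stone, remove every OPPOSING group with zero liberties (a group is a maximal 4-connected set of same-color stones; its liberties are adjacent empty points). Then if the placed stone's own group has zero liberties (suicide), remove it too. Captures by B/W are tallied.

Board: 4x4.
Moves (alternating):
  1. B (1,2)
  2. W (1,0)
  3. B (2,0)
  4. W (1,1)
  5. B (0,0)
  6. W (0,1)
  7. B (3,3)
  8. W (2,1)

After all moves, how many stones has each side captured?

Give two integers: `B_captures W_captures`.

Answer: 0 1

Derivation:
Move 1: B@(1,2) -> caps B=0 W=0
Move 2: W@(1,0) -> caps B=0 W=0
Move 3: B@(2,0) -> caps B=0 W=0
Move 4: W@(1,1) -> caps B=0 W=0
Move 5: B@(0,0) -> caps B=0 W=0
Move 6: W@(0,1) -> caps B=0 W=1
Move 7: B@(3,3) -> caps B=0 W=1
Move 8: W@(2,1) -> caps B=0 W=1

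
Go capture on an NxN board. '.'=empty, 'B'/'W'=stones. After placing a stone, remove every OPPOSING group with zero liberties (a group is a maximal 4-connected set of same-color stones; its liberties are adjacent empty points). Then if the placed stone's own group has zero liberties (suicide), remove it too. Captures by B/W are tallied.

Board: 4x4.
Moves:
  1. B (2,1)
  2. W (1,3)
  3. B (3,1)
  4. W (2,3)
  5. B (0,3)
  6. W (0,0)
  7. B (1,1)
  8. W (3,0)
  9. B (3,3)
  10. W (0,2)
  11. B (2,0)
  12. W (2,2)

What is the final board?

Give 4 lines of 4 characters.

Move 1: B@(2,1) -> caps B=0 W=0
Move 2: W@(1,3) -> caps B=0 W=0
Move 3: B@(3,1) -> caps B=0 W=0
Move 4: W@(2,3) -> caps B=0 W=0
Move 5: B@(0,3) -> caps B=0 W=0
Move 6: W@(0,0) -> caps B=0 W=0
Move 7: B@(1,1) -> caps B=0 W=0
Move 8: W@(3,0) -> caps B=0 W=0
Move 9: B@(3,3) -> caps B=0 W=0
Move 10: W@(0,2) -> caps B=0 W=1
Move 11: B@(2,0) -> caps B=1 W=1
Move 12: W@(2,2) -> caps B=1 W=1

Answer: W.W.
.B.W
BBWW
.B.B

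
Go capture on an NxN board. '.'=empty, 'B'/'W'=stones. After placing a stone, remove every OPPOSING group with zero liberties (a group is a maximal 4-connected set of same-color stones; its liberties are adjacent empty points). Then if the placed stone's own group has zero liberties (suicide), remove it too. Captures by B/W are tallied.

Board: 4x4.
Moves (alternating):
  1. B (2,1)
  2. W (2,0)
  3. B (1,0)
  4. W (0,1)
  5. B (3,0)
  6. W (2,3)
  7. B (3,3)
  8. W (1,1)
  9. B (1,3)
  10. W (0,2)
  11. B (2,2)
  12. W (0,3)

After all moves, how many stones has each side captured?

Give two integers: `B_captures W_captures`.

Move 1: B@(2,1) -> caps B=0 W=0
Move 2: W@(2,0) -> caps B=0 W=0
Move 3: B@(1,0) -> caps B=0 W=0
Move 4: W@(0,1) -> caps B=0 W=0
Move 5: B@(3,0) -> caps B=1 W=0
Move 6: W@(2,3) -> caps B=1 W=0
Move 7: B@(3,3) -> caps B=1 W=0
Move 8: W@(1,1) -> caps B=1 W=0
Move 9: B@(1,3) -> caps B=1 W=0
Move 10: W@(0,2) -> caps B=1 W=0
Move 11: B@(2,2) -> caps B=2 W=0
Move 12: W@(0,3) -> caps B=2 W=0

Answer: 2 0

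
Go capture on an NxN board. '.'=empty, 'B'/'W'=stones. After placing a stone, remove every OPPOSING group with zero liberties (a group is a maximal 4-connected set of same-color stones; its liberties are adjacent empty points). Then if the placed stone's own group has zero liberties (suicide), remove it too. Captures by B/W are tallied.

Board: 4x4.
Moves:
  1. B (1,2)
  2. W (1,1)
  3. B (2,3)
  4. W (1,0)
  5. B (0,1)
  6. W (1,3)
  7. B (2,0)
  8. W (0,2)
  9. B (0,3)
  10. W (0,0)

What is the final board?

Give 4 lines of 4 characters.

Move 1: B@(1,2) -> caps B=0 W=0
Move 2: W@(1,1) -> caps B=0 W=0
Move 3: B@(2,3) -> caps B=0 W=0
Move 4: W@(1,0) -> caps B=0 W=0
Move 5: B@(0,1) -> caps B=0 W=0
Move 6: W@(1,3) -> caps B=0 W=0
Move 7: B@(2,0) -> caps B=0 W=0
Move 8: W@(0,2) -> caps B=0 W=0
Move 9: B@(0,3) -> caps B=2 W=0
Move 10: W@(0,0) -> caps B=2 W=0

Answer: WB.B
WWB.
B..B
....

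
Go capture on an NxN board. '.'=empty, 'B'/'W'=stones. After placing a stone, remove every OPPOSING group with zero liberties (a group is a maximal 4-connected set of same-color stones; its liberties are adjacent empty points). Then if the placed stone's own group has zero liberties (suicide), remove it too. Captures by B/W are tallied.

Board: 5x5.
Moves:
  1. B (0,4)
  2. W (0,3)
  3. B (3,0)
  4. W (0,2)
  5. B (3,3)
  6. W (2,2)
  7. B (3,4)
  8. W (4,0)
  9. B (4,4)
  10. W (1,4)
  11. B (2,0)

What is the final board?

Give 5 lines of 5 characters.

Answer: ..WW.
....W
B.W..
B..BB
W...B

Derivation:
Move 1: B@(0,4) -> caps B=0 W=0
Move 2: W@(0,3) -> caps B=0 W=0
Move 3: B@(3,0) -> caps B=0 W=0
Move 4: W@(0,2) -> caps B=0 W=0
Move 5: B@(3,3) -> caps B=0 W=0
Move 6: W@(2,2) -> caps B=0 W=0
Move 7: B@(3,4) -> caps B=0 W=0
Move 8: W@(4,0) -> caps B=0 W=0
Move 9: B@(4,4) -> caps B=0 W=0
Move 10: W@(1,4) -> caps B=0 W=1
Move 11: B@(2,0) -> caps B=0 W=1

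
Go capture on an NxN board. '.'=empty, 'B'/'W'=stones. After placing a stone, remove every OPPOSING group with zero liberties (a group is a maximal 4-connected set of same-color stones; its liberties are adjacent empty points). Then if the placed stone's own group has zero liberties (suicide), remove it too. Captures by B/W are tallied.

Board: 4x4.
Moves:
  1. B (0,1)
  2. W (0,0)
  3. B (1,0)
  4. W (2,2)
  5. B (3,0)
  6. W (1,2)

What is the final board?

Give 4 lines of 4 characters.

Move 1: B@(0,1) -> caps B=0 W=0
Move 2: W@(0,0) -> caps B=0 W=0
Move 3: B@(1,0) -> caps B=1 W=0
Move 4: W@(2,2) -> caps B=1 W=0
Move 5: B@(3,0) -> caps B=1 W=0
Move 6: W@(1,2) -> caps B=1 W=0

Answer: .B..
B.W.
..W.
B...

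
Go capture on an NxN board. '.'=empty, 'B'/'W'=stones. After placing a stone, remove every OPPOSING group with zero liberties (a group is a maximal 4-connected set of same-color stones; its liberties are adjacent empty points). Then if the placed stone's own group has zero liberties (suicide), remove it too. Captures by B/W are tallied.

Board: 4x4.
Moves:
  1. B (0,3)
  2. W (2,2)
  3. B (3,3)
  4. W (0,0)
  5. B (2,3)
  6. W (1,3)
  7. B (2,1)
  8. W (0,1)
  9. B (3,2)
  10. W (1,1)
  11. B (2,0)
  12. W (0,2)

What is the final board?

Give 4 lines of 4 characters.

Answer: WWW.
.W.W
BBWB
..BB

Derivation:
Move 1: B@(0,3) -> caps B=0 W=0
Move 2: W@(2,2) -> caps B=0 W=0
Move 3: B@(3,3) -> caps B=0 W=0
Move 4: W@(0,0) -> caps B=0 W=0
Move 5: B@(2,3) -> caps B=0 W=0
Move 6: W@(1,3) -> caps B=0 W=0
Move 7: B@(2,1) -> caps B=0 W=0
Move 8: W@(0,1) -> caps B=0 W=0
Move 9: B@(3,2) -> caps B=0 W=0
Move 10: W@(1,1) -> caps B=0 W=0
Move 11: B@(2,0) -> caps B=0 W=0
Move 12: W@(0,2) -> caps B=0 W=1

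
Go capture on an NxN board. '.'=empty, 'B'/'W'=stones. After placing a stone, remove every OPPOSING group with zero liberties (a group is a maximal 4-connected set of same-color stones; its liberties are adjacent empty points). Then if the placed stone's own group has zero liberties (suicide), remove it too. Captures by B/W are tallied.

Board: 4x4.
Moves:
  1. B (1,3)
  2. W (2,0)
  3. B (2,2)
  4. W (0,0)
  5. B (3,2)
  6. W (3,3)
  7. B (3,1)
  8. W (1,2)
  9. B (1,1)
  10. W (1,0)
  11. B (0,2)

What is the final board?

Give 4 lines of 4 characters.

Answer: W.B.
WB.B
W.B.
.BBW

Derivation:
Move 1: B@(1,3) -> caps B=0 W=0
Move 2: W@(2,0) -> caps B=0 W=0
Move 3: B@(2,2) -> caps B=0 W=0
Move 4: W@(0,0) -> caps B=0 W=0
Move 5: B@(3,2) -> caps B=0 W=0
Move 6: W@(3,3) -> caps B=0 W=0
Move 7: B@(3,1) -> caps B=0 W=0
Move 8: W@(1,2) -> caps B=0 W=0
Move 9: B@(1,1) -> caps B=0 W=0
Move 10: W@(1,0) -> caps B=0 W=0
Move 11: B@(0,2) -> caps B=1 W=0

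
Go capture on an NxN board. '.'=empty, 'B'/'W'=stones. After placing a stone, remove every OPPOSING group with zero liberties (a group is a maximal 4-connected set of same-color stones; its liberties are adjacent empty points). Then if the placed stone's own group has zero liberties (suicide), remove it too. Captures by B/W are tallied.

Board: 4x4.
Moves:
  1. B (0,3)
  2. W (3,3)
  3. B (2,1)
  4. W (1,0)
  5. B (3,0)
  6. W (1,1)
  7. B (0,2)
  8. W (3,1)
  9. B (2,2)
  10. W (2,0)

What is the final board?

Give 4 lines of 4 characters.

Answer: ..BB
WW..
WBB.
.W.W

Derivation:
Move 1: B@(0,3) -> caps B=0 W=0
Move 2: W@(3,3) -> caps B=0 W=0
Move 3: B@(2,1) -> caps B=0 W=0
Move 4: W@(1,0) -> caps B=0 W=0
Move 5: B@(3,0) -> caps B=0 W=0
Move 6: W@(1,1) -> caps B=0 W=0
Move 7: B@(0,2) -> caps B=0 W=0
Move 8: W@(3,1) -> caps B=0 W=0
Move 9: B@(2,2) -> caps B=0 W=0
Move 10: W@(2,0) -> caps B=0 W=1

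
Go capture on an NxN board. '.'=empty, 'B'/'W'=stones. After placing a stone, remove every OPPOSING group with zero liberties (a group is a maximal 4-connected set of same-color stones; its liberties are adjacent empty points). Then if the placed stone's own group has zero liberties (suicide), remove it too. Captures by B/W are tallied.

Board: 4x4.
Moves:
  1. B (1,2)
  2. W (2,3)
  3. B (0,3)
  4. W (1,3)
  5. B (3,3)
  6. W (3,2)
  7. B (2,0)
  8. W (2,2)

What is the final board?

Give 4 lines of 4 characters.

Answer: ...B
..BW
B.WW
..W.

Derivation:
Move 1: B@(1,2) -> caps B=0 W=0
Move 2: W@(2,3) -> caps B=0 W=0
Move 3: B@(0,3) -> caps B=0 W=0
Move 4: W@(1,3) -> caps B=0 W=0
Move 5: B@(3,3) -> caps B=0 W=0
Move 6: W@(3,2) -> caps B=0 W=1
Move 7: B@(2,0) -> caps B=0 W=1
Move 8: W@(2,2) -> caps B=0 W=1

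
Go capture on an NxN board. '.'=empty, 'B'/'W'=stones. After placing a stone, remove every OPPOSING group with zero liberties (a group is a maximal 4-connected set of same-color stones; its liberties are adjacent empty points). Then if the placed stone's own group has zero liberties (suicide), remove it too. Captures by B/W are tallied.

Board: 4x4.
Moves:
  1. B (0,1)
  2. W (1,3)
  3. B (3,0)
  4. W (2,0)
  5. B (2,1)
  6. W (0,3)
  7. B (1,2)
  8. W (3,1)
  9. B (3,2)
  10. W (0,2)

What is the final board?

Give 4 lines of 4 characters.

Answer: .BWW
..BW
WB..
.WB.

Derivation:
Move 1: B@(0,1) -> caps B=0 W=0
Move 2: W@(1,3) -> caps B=0 W=0
Move 3: B@(3,0) -> caps B=0 W=0
Move 4: W@(2,0) -> caps B=0 W=0
Move 5: B@(2,1) -> caps B=0 W=0
Move 6: W@(0,3) -> caps B=0 W=0
Move 7: B@(1,2) -> caps B=0 W=0
Move 8: W@(3,1) -> caps B=0 W=1
Move 9: B@(3,2) -> caps B=0 W=1
Move 10: W@(0,2) -> caps B=0 W=1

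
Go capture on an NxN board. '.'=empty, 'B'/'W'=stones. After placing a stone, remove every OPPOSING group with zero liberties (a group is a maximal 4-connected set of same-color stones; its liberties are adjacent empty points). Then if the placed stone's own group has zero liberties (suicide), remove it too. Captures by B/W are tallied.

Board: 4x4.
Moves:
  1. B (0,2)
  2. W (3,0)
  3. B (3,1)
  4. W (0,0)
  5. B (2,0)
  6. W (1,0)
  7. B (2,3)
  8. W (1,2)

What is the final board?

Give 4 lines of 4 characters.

Move 1: B@(0,2) -> caps B=0 W=0
Move 2: W@(3,0) -> caps B=0 W=0
Move 3: B@(3,1) -> caps B=0 W=0
Move 4: W@(0,0) -> caps B=0 W=0
Move 5: B@(2,0) -> caps B=1 W=0
Move 6: W@(1,0) -> caps B=1 W=0
Move 7: B@(2,3) -> caps B=1 W=0
Move 8: W@(1,2) -> caps B=1 W=0

Answer: W.B.
W.W.
B..B
.B..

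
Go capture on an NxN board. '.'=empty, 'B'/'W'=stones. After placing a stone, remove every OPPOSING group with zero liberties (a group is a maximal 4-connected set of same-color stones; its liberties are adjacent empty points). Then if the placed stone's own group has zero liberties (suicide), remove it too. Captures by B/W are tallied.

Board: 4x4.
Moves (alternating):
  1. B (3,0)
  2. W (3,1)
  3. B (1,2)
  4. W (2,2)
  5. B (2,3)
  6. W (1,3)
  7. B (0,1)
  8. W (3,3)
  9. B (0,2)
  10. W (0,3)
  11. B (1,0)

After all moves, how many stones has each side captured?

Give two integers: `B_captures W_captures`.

Move 1: B@(3,0) -> caps B=0 W=0
Move 2: W@(3,1) -> caps B=0 W=0
Move 3: B@(1,2) -> caps B=0 W=0
Move 4: W@(2,2) -> caps B=0 W=0
Move 5: B@(2,3) -> caps B=0 W=0
Move 6: W@(1,3) -> caps B=0 W=0
Move 7: B@(0,1) -> caps B=0 W=0
Move 8: W@(3,3) -> caps B=0 W=1
Move 9: B@(0,2) -> caps B=0 W=1
Move 10: W@(0,3) -> caps B=0 W=1
Move 11: B@(1,0) -> caps B=0 W=1

Answer: 0 1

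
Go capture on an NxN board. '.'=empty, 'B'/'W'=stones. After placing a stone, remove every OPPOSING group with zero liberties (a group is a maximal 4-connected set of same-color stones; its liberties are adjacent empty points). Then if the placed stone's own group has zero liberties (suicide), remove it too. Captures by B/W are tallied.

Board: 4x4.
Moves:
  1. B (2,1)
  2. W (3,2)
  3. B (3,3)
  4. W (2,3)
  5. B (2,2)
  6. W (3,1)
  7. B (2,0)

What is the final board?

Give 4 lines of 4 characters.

Move 1: B@(2,1) -> caps B=0 W=0
Move 2: W@(3,2) -> caps B=0 W=0
Move 3: B@(3,3) -> caps B=0 W=0
Move 4: W@(2,3) -> caps B=0 W=1
Move 5: B@(2,2) -> caps B=0 W=1
Move 6: W@(3,1) -> caps B=0 W=1
Move 7: B@(2,0) -> caps B=0 W=1

Answer: ....
....
BBBW
.WW.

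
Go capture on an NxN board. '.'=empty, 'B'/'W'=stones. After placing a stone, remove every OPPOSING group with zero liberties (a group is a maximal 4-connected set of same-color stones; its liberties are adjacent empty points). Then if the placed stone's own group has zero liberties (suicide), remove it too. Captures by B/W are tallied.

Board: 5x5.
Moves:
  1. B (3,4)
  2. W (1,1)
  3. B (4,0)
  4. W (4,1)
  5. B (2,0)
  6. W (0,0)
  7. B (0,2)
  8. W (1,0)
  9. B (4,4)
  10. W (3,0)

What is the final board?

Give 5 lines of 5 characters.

Move 1: B@(3,4) -> caps B=0 W=0
Move 2: W@(1,1) -> caps B=0 W=0
Move 3: B@(4,0) -> caps B=0 W=0
Move 4: W@(4,1) -> caps B=0 W=0
Move 5: B@(2,0) -> caps B=0 W=0
Move 6: W@(0,0) -> caps B=0 W=0
Move 7: B@(0,2) -> caps B=0 W=0
Move 8: W@(1,0) -> caps B=0 W=0
Move 9: B@(4,4) -> caps B=0 W=0
Move 10: W@(3,0) -> caps B=0 W=1

Answer: W.B..
WW...
B....
W...B
.W..B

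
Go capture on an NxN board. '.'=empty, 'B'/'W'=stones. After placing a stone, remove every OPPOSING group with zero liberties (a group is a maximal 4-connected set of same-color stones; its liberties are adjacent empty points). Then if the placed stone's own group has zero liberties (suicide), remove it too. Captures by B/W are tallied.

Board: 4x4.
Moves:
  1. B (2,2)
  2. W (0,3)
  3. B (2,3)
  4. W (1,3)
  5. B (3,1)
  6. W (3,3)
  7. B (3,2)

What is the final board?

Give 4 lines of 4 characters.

Answer: ...W
...W
..BB
.BB.

Derivation:
Move 1: B@(2,2) -> caps B=0 W=0
Move 2: W@(0,3) -> caps B=0 W=0
Move 3: B@(2,3) -> caps B=0 W=0
Move 4: W@(1,3) -> caps B=0 W=0
Move 5: B@(3,1) -> caps B=0 W=0
Move 6: W@(3,3) -> caps B=0 W=0
Move 7: B@(3,2) -> caps B=1 W=0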